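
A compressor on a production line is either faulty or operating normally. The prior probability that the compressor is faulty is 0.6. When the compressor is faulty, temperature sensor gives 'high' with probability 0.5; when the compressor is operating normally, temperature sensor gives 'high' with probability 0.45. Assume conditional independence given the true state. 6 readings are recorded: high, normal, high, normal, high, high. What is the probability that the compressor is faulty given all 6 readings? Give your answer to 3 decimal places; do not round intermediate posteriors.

0.654

After 'high': P(faulty) = 0.5·0.6000 / (0.5·0.6000 + 0.45·0.4000) ≈ 0.6250
After 'normal': P(faulty) = 0.5·0.6250 / (0.5·0.6250 + 0.55·0.3750) ≈ 0.6024
After 'high': P(faulty) = 0.5·0.6024 / (0.5·0.6024 + 0.45·0.3976) ≈ 0.6274
After 'normal': P(faulty) = 0.5·0.6274 / (0.5·0.6274 + 0.55·0.3726) ≈ 0.6048
After 'high': P(faulty) = 0.5·0.6048 / (0.5·0.6048 + 0.45·0.3952) ≈ 0.6297
After 'high': P(faulty) = 0.5·0.6297 / (0.5·0.6297 + 0.45·0.3703) ≈ 0.6539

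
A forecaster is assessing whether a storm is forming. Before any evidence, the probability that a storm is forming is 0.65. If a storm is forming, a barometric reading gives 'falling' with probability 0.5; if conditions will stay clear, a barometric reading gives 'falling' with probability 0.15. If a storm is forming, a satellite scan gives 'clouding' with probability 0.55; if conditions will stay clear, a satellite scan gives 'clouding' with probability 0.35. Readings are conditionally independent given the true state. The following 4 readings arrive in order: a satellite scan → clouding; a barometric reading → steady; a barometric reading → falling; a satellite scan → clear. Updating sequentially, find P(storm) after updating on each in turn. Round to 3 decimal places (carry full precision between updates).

After a satellite scan='clouding': P(storm) = 0.55·0.6500 / (0.55·0.6500 + 0.35·0.3500) ≈ 0.7448
After a barometric reading='steady': P(storm) = 0.5·0.7448 / (0.5·0.7448 + 0.85·0.2552) ≈ 0.6319
After a barometric reading='falling': P(storm) = 0.5·0.6319 / (0.5·0.6319 + 0.15·0.3681) ≈ 0.8512
After a satellite scan='clear': P(storm) = 0.45·0.8512 / (0.45·0.8512 + 0.65·0.1488) ≈ 0.7985

0.798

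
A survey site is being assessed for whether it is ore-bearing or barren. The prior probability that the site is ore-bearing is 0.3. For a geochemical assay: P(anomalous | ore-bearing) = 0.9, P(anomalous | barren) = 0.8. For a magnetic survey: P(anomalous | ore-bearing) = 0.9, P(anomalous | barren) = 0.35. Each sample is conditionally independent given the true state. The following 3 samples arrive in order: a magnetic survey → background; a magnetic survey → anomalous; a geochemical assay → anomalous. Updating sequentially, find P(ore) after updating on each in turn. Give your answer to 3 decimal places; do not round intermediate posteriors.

After a magnetic survey='background': P(ore) = 0.1·0.3000 / (0.1·0.3000 + 0.65·0.7000) ≈ 0.0619
After a magnetic survey='anomalous': P(ore) = 0.9·0.0619 / (0.9·0.0619 + 0.35·0.9381) ≈ 0.1450
After a geochemical assay='anomalous': P(ore) = 0.9·0.1450 / (0.9·0.1450 + 0.8·0.8550) ≈ 0.1602

0.160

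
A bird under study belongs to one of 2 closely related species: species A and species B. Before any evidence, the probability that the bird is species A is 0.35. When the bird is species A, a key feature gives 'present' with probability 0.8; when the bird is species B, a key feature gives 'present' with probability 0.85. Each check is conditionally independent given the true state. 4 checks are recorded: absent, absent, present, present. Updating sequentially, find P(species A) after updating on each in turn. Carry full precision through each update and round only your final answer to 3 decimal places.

0.459

Apply Bayes' rule sequentially, carrying P(species A) forward.
After 'absent': P(species A) = 0.2·0.3500 / (0.2·0.3500 + 0.15·0.6500) ≈ 0.4179
After 'absent': P(species A) = 0.2·0.4179 / (0.2·0.4179 + 0.15·0.5821) ≈ 0.4891
After 'present': P(species A) = 0.8·0.4891 / (0.8·0.4891 + 0.85·0.5109) ≈ 0.4739
After 'present': P(species A) = 0.8·0.4739 / (0.8·0.4739 + 0.85·0.5261) ≈ 0.4589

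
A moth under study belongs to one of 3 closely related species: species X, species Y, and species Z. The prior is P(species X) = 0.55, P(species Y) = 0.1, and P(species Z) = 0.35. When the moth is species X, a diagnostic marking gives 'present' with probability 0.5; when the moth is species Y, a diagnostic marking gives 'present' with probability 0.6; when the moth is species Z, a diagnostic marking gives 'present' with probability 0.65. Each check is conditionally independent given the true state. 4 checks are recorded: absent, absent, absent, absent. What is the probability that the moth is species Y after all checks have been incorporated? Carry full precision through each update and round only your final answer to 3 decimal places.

Each posterior becomes the prior for the next update.
After 'absent': normaliser = 0.5·0.5500 + 0.4·0.1000 + 0.35·0.3500; P(species X) ≈ 0.6286, P(species Y) ≈ 0.0914, P(species Z) ≈ 0.2800
After 'absent': normaliser = 0.5·0.6286 + 0.4·0.0914 + 0.35·0.2800; P(species X) ≈ 0.7002, P(species Y) ≈ 0.0815, P(species Z) ≈ 0.2183
After 'absent': normaliser = 0.5·0.7002 + 0.4·0.0815 + 0.35·0.2183; P(species X) ≈ 0.7626, P(species Y) ≈ 0.0710, P(species Z) ≈ 0.1664
After 'absent': normaliser = 0.5·0.7626 + 0.4·0.0710 + 0.35·0.1664; P(species X) ≈ 0.8148, P(species Y) ≈ 0.0607, P(species Z) ≈ 0.1245

0.061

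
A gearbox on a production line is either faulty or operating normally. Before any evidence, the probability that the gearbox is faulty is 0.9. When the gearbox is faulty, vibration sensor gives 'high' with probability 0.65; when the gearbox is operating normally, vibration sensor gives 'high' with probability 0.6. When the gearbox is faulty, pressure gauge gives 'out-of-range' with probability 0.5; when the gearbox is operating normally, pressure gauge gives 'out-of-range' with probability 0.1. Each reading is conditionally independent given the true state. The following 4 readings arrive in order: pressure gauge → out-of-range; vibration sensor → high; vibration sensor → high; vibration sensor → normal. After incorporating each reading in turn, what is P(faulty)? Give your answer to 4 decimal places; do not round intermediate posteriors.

0.9788

Apply Bayes' rule sequentially, carrying P(faulty) forward.
After pressure gauge='out-of-range': P(faulty) = 0.5·0.9000 / (0.5·0.9000 + 0.1·0.1000) ≈ 0.9783
After vibration sensor='high': P(faulty) = 0.65·0.9783 / (0.65·0.9783 + 0.6·0.0217) ≈ 0.9799
After vibration sensor='high': P(faulty) = 0.65·0.9799 / (0.65·0.9799 + 0.6·0.0201) ≈ 0.9814
After vibration sensor='normal': P(faulty) = 0.35·0.9814 / (0.35·0.9814 + 0.4·0.0186) ≈ 0.9788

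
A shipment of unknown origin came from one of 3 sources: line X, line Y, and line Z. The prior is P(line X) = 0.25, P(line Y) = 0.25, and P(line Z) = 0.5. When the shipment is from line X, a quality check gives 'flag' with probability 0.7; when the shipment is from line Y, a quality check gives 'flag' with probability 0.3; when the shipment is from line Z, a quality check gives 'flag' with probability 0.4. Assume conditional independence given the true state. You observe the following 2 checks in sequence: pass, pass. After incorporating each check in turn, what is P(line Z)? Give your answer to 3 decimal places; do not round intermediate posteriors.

0.554

After 'pass': normaliser = 0.3·0.2500 + 0.7·0.2500 + 0.6·0.5000; P(line X) ≈ 0.1364, P(line Y) ≈ 0.3182, P(line Z) ≈ 0.5455
After 'pass': normaliser = 0.3·0.1364 + 0.7·0.3182 + 0.6·0.5455; P(line X) ≈ 0.0692, P(line Y) ≈ 0.3769, P(line Z) ≈ 0.5538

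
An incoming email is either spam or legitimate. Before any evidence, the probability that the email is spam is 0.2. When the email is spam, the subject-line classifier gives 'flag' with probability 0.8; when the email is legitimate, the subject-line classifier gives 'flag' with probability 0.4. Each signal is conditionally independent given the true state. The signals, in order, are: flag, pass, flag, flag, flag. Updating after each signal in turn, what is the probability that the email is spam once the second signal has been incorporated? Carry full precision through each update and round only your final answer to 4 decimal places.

After 'flag': P(spam) = 0.8·0.2000 / (0.8·0.2000 + 0.4·0.8000) ≈ 0.3333
After 'pass': P(spam) = 0.2·0.3333 / (0.2·0.3333 + 0.6·0.6667) ≈ 0.1429

0.1429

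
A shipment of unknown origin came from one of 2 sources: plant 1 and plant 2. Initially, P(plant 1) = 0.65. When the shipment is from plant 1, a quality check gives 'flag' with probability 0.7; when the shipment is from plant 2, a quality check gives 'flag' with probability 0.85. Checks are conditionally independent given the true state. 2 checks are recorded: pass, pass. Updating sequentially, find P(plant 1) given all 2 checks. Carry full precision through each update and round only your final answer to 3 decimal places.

0.881

After 'pass': P(plant 1) = 0.3·0.6500 / (0.3·0.6500 + 0.15·0.3500) ≈ 0.7879
After 'pass': P(plant 1) = 0.3·0.7879 / (0.3·0.7879 + 0.15·0.2121) ≈ 0.8814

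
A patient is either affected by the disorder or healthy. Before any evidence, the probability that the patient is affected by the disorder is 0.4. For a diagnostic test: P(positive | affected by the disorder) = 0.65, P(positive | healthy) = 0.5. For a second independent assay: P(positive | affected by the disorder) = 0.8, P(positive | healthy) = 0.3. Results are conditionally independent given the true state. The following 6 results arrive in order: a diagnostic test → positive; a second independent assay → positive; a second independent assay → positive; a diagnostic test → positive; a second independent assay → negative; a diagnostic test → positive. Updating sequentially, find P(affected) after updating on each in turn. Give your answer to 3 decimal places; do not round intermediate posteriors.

0.748

After a diagnostic test='positive': P(affected) = 0.65·0.4000 / (0.65·0.4000 + 0.5·0.6000) ≈ 0.4643
After a second independent assay='positive': P(affected) = 0.8·0.4643 / (0.8·0.4643 + 0.3·0.5357) ≈ 0.6980
After a second independent assay='positive': P(affected) = 0.8·0.6980 / (0.8·0.6980 + 0.3·0.3020) ≈ 0.8604
After a diagnostic test='positive': P(affected) = 0.65·0.8604 / (0.65·0.8604 + 0.5·0.1396) ≈ 0.8890
After a second independent assay='negative': P(affected) = 0.2·0.8890 / (0.2·0.8890 + 0.7·0.1110) ≈ 0.6960
After a diagnostic test='positive': P(affected) = 0.65·0.6960 / (0.65·0.6960 + 0.5·0.3040) ≈ 0.7485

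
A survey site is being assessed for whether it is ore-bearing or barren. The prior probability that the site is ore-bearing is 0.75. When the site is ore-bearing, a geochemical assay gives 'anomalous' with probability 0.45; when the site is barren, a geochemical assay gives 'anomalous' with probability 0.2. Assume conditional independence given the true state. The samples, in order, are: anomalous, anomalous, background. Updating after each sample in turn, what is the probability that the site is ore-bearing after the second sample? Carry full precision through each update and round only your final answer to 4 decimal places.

0.9382

Each posterior becomes the prior for the next update.
After 'anomalous': P(ore) = 0.45·0.7500 / (0.45·0.7500 + 0.2·0.2500) ≈ 0.8710
After 'anomalous': P(ore) = 0.45·0.8710 / (0.45·0.8710 + 0.2·0.1290) ≈ 0.9382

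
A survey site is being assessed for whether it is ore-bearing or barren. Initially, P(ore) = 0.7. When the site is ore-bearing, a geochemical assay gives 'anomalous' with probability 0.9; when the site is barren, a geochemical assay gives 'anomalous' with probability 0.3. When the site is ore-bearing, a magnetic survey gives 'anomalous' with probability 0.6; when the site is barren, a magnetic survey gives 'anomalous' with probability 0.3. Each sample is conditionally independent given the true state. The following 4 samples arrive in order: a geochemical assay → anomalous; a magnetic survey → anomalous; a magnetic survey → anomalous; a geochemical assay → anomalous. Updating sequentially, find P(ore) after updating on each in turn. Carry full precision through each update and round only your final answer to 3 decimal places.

0.988

After a geochemical assay='anomalous': P(ore) = 0.9·0.7000 / (0.9·0.7000 + 0.3·0.3000) ≈ 0.8750
After a magnetic survey='anomalous': P(ore) = 0.6·0.8750 / (0.6·0.8750 + 0.3·0.1250) ≈ 0.9333
After a magnetic survey='anomalous': P(ore) = 0.6·0.9333 / (0.6·0.9333 + 0.3·0.0667) ≈ 0.9655
After a geochemical assay='anomalous': P(ore) = 0.9·0.9655 / (0.9·0.9655 + 0.3·0.0345) ≈ 0.9882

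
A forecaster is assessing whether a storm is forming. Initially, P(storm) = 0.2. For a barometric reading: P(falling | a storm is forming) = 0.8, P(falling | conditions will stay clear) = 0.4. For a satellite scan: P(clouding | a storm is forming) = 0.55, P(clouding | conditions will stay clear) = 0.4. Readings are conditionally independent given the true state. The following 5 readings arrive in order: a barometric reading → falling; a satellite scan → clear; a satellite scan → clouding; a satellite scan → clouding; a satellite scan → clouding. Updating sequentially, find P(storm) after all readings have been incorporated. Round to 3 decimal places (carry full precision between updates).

After a barometric reading='falling': P(storm) = 0.8·0.2000 / (0.8·0.2000 + 0.4·0.8000) ≈ 0.3333
After a satellite scan='clear': P(storm) = 0.45·0.3333 / (0.45·0.3333 + 0.6·0.6667) ≈ 0.2727
After a satellite scan='clouding': P(storm) = 0.55·0.2727 / (0.55·0.2727 + 0.4·0.7273) ≈ 0.3402
After a satellite scan='clouding': P(storm) = 0.55·0.3402 / (0.55·0.3402 + 0.4·0.6598) ≈ 0.4149
After a satellite scan='clouding': P(storm) = 0.55·0.4149 / (0.55·0.4149 + 0.4·0.5851) ≈ 0.4936

0.494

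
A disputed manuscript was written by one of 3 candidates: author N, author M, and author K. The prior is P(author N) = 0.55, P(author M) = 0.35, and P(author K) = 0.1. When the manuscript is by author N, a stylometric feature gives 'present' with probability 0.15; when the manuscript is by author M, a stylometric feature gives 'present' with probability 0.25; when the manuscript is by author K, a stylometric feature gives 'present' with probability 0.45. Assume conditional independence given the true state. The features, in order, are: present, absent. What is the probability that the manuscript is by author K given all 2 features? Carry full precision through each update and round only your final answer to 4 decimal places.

0.1542

Apply Bayes' rule sequentially, carrying P(author K) forward.
After 'present': normaliser = 0.15·0.5500 + 0.25·0.3500 + 0.45·0.1000; P(author N) ≈ 0.3837, P(author M) ≈ 0.4070, P(author K) ≈ 0.2093
After 'absent': normaliser = 0.85·0.3837 + 0.75·0.4070 + 0.55·0.2093; P(author N) ≈ 0.4369, P(author M) ≈ 0.4089, P(author K) ≈ 0.1542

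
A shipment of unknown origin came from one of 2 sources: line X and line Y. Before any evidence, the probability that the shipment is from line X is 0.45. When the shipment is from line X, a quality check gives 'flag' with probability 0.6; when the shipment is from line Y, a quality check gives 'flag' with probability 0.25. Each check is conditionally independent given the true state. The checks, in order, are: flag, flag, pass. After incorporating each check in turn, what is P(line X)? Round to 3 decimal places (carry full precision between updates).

After 'flag': P(line X) = 0.6·0.4500 / (0.6·0.4500 + 0.25·0.5500) ≈ 0.6626
After 'flag': P(line X) = 0.6·0.6626 / (0.6·0.6626 + 0.25·0.3374) ≈ 0.8250
After 'pass': P(line X) = 0.4·0.8250 / (0.4·0.8250 + 0.75·0.1750) ≈ 0.7154

0.715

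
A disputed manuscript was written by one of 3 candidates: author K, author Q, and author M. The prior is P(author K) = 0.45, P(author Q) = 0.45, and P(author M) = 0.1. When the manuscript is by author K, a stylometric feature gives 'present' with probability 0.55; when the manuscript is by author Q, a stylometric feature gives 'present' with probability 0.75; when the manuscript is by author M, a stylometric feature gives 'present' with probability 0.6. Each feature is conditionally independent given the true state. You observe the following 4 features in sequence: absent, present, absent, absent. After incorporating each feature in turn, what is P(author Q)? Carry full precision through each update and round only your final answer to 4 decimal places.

0.1665

After 'absent': normaliser = 0.45·0.4500 + 0.25·0.4500 + 0.4·0.1000; P(author K) ≈ 0.5704, P(author Q) ≈ 0.3169, P(author M) ≈ 0.1127
After 'present': normaliser = 0.55·0.5704 + 0.75·0.3169 + 0.6·0.1127; P(author K) ≈ 0.5068, P(author Q) ≈ 0.3840, P(author M) ≈ 0.1092
After 'absent': normaliser = 0.45·0.5068 + 0.25·0.3840 + 0.4·0.1092; P(author K) ≈ 0.6202, P(author Q) ≈ 0.2610, P(author M) ≈ 0.1188
After 'absent': normaliser = 0.45·0.6202 + 0.25·0.2610 + 0.4·0.1188; P(author K) ≈ 0.7122, P(author Q) ≈ 0.1665, P(author M) ≈ 0.1213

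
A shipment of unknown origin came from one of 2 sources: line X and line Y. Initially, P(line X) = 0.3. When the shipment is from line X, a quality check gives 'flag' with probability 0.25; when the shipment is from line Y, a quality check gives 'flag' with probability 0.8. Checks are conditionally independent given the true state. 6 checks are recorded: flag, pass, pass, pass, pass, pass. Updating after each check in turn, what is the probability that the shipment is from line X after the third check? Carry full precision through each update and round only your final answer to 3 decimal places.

0.653

After 'flag': P(line X) = 0.25·0.3000 / (0.25·0.3000 + 0.8·0.7000) ≈ 0.1181
After 'pass': P(line X) = 0.75·0.1181 / (0.75·0.1181 + 0.2·0.8819) ≈ 0.3343
After 'pass': P(line X) = 0.75·0.3343 / (0.75·0.3343 + 0.2·0.6657) ≈ 0.6532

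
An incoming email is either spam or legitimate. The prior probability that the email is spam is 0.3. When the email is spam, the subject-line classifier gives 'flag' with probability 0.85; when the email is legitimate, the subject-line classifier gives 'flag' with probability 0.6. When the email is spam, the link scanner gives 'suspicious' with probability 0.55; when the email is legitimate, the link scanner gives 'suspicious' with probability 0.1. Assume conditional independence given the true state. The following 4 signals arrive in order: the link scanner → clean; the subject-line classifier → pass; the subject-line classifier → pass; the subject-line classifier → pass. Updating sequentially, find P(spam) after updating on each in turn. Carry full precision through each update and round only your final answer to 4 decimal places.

0.0112

Each posterior becomes the prior for the next update.
After the link scanner='clean': P(spam) = 0.45·0.3000 / (0.45·0.3000 + 0.9·0.7000) ≈ 0.1765
After the subject-line classifier='pass': P(spam) = 0.15·0.1765 / (0.15·0.1765 + 0.4·0.8235) ≈ 0.0744
After the subject-line classifier='pass': P(spam) = 0.15·0.0744 / (0.15·0.0744 + 0.4·0.9256) ≈ 0.0293
After the subject-line classifier='pass': P(spam) = 0.15·0.0293 / (0.15·0.0293 + 0.4·0.9707) ≈ 0.0112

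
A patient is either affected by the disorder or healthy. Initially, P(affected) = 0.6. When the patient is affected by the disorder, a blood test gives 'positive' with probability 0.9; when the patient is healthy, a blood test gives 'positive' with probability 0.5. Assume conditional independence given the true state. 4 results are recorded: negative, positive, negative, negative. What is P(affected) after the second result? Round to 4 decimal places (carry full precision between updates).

0.3506

After 'negative': P(affected) = 0.1·0.6000 / (0.1·0.6000 + 0.5·0.4000) ≈ 0.2308
After 'positive': P(affected) = 0.9·0.2308 / (0.9·0.2308 + 0.5·0.7692) ≈ 0.3506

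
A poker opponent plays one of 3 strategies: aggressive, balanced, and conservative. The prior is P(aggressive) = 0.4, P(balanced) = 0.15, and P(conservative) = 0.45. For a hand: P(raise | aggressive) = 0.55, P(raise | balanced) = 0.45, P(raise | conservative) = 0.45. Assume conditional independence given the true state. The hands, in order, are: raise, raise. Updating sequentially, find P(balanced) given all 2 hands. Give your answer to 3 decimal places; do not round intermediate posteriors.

0.125

Each posterior becomes the prior for the next update.
After 'raise': normaliser = 0.55·0.4000 + 0.45·0.1500 + 0.45·0.4500; P(aggressive) ≈ 0.4490, P(balanced) ≈ 0.1378, P(conservative) ≈ 0.4133
After 'raise': normaliser = 0.55·0.4490 + 0.45·0.1378 + 0.45·0.4133; P(aggressive) ≈ 0.4990, P(balanced) ≈ 0.1253, P(conservative) ≈ 0.3758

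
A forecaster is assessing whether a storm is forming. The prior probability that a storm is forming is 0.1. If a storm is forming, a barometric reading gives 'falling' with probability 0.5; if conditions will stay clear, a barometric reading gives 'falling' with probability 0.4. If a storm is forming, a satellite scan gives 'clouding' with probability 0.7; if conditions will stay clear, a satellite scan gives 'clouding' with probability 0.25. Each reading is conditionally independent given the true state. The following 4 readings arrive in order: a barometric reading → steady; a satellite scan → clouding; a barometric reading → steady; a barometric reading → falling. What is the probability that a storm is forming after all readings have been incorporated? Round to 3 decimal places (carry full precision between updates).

Each posterior becomes the prior for the next update.
After a barometric reading='steady': P(storm) = 0.5·0.1000 / (0.5·0.1000 + 0.6·0.9000) ≈ 0.0847
After a satellite scan='clouding': P(storm) = 0.7·0.0847 / (0.7·0.0847 + 0.25·0.9153) ≈ 0.2059
After a barometric reading='steady': P(storm) = 0.5·0.2059 / (0.5·0.2059 + 0.6·0.7941) ≈ 0.1777
After a barometric reading='falling': P(storm) = 0.5·0.1777 / (0.5·0.1777 + 0.4·0.8223) ≈ 0.2126

0.213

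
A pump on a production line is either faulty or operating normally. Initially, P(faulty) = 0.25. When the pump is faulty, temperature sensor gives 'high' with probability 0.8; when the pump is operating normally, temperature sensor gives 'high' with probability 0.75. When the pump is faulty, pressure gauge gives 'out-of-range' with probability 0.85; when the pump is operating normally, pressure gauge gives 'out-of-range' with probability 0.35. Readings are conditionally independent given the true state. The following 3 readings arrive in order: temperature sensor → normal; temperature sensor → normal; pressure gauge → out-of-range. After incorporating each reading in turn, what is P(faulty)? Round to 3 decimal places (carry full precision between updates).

After temperature sensor='normal': P(faulty) = 0.2·0.2500 / (0.2·0.2500 + 0.25·0.7500) ≈ 0.2105
After temperature sensor='normal': P(faulty) = 0.2·0.2105 / (0.2·0.2105 + 0.25·0.7895) ≈ 0.1758
After pressure gauge='out-of-range': P(faulty) = 0.85·0.1758 / (0.85·0.1758 + 0.35·0.8242) ≈ 0.3413

0.341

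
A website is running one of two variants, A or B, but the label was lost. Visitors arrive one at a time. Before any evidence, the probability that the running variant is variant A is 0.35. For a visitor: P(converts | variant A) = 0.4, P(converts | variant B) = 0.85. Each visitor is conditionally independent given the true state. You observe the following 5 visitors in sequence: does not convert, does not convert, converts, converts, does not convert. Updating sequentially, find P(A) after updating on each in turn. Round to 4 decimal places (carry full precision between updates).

After 'does not convert': P(A) = 0.6·0.3500 / (0.6·0.3500 + 0.15·0.6500) ≈ 0.6829
After 'does not convert': P(A) = 0.6·0.6829 / (0.6·0.6829 + 0.15·0.3171) ≈ 0.8960
After 'converts': P(A) = 0.4·0.8960 / (0.4·0.8960 + 0.85·0.1040) ≈ 0.8021
After 'converts': P(A) = 0.4·0.8021 / (0.4·0.8021 + 0.85·0.1979) ≈ 0.6561
After 'does not convert': P(A) = 0.6·0.6561 / (0.6·0.6561 + 0.15·0.3439) ≈ 0.8841

0.8841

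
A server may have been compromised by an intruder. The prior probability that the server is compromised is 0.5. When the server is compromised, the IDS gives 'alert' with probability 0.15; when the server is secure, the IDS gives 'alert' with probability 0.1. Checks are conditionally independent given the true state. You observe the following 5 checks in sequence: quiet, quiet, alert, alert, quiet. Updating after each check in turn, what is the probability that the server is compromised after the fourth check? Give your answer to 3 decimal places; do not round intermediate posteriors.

0.667

After 'quiet': P(compromised) = 0.85·0.5000 / (0.85·0.5000 + 0.9·0.5000) ≈ 0.4857
After 'quiet': P(compromised) = 0.85·0.4857 / (0.85·0.4857 + 0.9·0.5143) ≈ 0.4715
After 'alert': P(compromised) = 0.15·0.4715 / (0.15·0.4715 + 0.1·0.5285) ≈ 0.5723
After 'alert': P(compromised) = 0.15·0.5723 / (0.15·0.5723 + 0.1·0.4277) ≈ 0.6674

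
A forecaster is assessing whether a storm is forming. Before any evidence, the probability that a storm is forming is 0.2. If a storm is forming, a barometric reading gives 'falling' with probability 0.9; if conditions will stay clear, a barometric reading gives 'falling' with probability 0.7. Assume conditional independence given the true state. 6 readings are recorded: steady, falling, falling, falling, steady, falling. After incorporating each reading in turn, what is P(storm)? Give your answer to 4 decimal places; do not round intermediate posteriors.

0.0706

Apply Bayes' rule sequentially, carrying P(storm) forward.
After 'steady': P(storm) = 0.1·0.2000 / (0.1·0.2000 + 0.3·0.8000) ≈ 0.0769
After 'falling': P(storm) = 0.9·0.0769 / (0.9·0.0769 + 0.7·0.9231) ≈ 0.0968
After 'falling': P(storm) = 0.9·0.0968 / (0.9·0.0968 + 0.7·0.9032) ≈ 0.1211
After 'falling': P(storm) = 0.9·0.1211 / (0.9·0.1211 + 0.7·0.8789) ≈ 0.1505
After 'steady': P(storm) = 0.1·0.1505 / (0.1·0.1505 + 0.3·0.8495) ≈ 0.0557
After 'falling': P(storm) = 0.9·0.0557 / (0.9·0.0557 + 0.7·0.9443) ≈ 0.0706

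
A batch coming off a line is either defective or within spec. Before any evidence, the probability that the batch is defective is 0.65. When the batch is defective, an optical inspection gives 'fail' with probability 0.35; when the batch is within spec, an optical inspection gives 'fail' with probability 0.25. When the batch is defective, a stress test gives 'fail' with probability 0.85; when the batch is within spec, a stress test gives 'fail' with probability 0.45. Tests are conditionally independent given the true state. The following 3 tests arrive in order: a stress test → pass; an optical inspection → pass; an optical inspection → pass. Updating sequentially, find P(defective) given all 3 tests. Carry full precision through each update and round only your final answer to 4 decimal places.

0.2756

After a stress test='pass': P(defective) = 0.15·0.6500 / (0.15·0.6500 + 0.55·0.3500) ≈ 0.3362
After an optical inspection='pass': P(defective) = 0.65·0.3362 / (0.65·0.3362 + 0.75·0.6638) ≈ 0.3051
After an optical inspection='pass': P(defective) = 0.65·0.3051 / (0.65·0.3051 + 0.75·0.6949) ≈ 0.2756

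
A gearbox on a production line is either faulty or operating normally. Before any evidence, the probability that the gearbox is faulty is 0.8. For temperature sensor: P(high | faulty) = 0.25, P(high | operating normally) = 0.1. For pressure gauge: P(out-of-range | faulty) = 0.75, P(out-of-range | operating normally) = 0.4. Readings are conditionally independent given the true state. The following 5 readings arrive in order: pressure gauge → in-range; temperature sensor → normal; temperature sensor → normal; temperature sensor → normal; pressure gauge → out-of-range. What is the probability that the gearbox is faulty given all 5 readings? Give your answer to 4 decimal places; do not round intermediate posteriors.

Each posterior becomes the prior for the next update.
After pressure gauge='in-range': P(faulty) = 0.25·0.8000 / (0.25·0.8000 + 0.6·0.2000) ≈ 0.6250
After temperature sensor='normal': P(faulty) = 0.75·0.6250 / (0.75·0.6250 + 0.9·0.3750) ≈ 0.5814
After temperature sensor='normal': P(faulty) = 0.75·0.5814 / (0.75·0.5814 + 0.9·0.4186) ≈ 0.5365
After temperature sensor='normal': P(faulty) = 0.75·0.5365 / (0.75·0.5365 + 0.9·0.4635) ≈ 0.4910
After pressure gauge='out-of-range': P(faulty) = 0.75·0.4910 / (0.75·0.4910 + 0.4·0.5090) ≈ 0.6439

0.6439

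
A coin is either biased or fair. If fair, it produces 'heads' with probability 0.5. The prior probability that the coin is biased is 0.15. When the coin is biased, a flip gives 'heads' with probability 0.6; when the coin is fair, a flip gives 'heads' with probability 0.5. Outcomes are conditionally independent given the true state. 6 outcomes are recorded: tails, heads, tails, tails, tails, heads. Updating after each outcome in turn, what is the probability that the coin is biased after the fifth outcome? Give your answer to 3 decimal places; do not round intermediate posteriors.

0.080

After 'tails': P(biased) = 0.4·0.1500 / (0.4·0.1500 + 0.5·0.8500) ≈ 0.1237
After 'heads': P(biased) = 0.6·0.1237 / (0.6·0.1237 + 0.5·0.8763) ≈ 0.1449
After 'tails': P(biased) = 0.4·0.1449 / (0.4·0.1449 + 0.5·0.8551) ≈ 0.1194
After 'tails': P(biased) = 0.4·0.1194 / (0.4·0.1194 + 0.5·0.8806) ≈ 0.0978
After 'tails': P(biased) = 0.4·0.0978 / (0.4·0.0978 + 0.5·0.9022) ≈ 0.0798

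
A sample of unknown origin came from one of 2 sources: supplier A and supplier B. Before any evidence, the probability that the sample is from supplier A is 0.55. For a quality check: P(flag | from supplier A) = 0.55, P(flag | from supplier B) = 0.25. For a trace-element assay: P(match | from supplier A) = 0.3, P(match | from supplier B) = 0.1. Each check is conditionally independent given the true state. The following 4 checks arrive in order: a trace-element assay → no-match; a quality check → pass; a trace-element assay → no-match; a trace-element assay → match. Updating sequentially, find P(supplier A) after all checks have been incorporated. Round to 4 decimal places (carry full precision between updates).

Each posterior becomes the prior for the next update.
After a trace-element assay='no-match': P(supplier A) = 0.7·0.5500 / (0.7·0.5500 + 0.9·0.4500) ≈ 0.4873
After a quality check='pass': P(supplier A) = 0.45·0.4873 / (0.45·0.4873 + 0.75·0.5127) ≈ 0.3632
After a trace-element assay='no-match': P(supplier A) = 0.7·0.3632 / (0.7·0.3632 + 0.9·0.6368) ≈ 0.3073
After a trace-element assay='match': P(supplier A) = 0.3·0.3073 / (0.3·0.3073 + 0.1·0.6927) ≈ 0.5710

0.5710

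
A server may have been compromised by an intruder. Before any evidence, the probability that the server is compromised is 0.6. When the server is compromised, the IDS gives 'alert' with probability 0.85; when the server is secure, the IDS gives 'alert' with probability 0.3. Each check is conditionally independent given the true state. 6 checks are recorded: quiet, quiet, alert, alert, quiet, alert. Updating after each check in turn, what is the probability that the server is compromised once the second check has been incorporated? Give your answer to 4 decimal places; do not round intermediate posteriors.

After 'quiet': P(compromised) = 0.15·0.6000 / (0.15·0.6000 + 0.7·0.4000) ≈ 0.2432
After 'quiet': P(compromised) = 0.15·0.2432 / (0.15·0.2432 + 0.7·0.7568) ≈ 0.0644

0.0644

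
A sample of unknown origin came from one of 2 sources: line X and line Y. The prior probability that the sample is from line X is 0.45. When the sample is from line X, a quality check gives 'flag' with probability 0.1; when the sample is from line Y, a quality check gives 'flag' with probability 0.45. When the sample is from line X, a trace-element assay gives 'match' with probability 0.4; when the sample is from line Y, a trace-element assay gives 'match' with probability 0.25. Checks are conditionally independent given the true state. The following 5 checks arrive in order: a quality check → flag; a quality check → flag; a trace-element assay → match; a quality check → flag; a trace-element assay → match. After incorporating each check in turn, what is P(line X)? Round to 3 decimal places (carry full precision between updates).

After a quality check='flag': P(line X) = 0.1·0.4500 / (0.1·0.4500 + 0.45·0.5500) ≈ 0.1538
After a quality check='flag': P(line X) = 0.1·0.1538 / (0.1·0.1538 + 0.45·0.8462) ≈ 0.0388
After a trace-element assay='match': P(line X) = 0.4·0.0388 / (0.4·0.0388 + 0.25·0.9612) ≈ 0.0607
After a quality check='flag': P(line X) = 0.1·0.0607 / (0.1·0.0607 + 0.45·0.9393) ≈ 0.0142
After a trace-element assay='match': P(line X) = 0.4·0.0142 / (0.4·0.0142 + 0.25·0.9858) ≈ 0.0225

0.022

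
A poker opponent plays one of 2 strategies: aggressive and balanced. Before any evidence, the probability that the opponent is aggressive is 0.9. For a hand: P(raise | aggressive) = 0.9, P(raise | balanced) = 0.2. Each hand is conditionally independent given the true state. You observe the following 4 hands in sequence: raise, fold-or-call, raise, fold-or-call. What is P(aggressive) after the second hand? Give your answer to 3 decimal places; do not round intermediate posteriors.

Apply Bayes' rule sequentially, carrying P(aggressive) forward.
After 'raise': P(aggressive) = 0.9·0.9000 / (0.9·0.9000 + 0.2·0.1000) ≈ 0.9759
After 'fold-or-call': P(aggressive) = 0.1·0.9759 / (0.1·0.9759 + 0.8·0.0241) ≈ 0.8351

0.835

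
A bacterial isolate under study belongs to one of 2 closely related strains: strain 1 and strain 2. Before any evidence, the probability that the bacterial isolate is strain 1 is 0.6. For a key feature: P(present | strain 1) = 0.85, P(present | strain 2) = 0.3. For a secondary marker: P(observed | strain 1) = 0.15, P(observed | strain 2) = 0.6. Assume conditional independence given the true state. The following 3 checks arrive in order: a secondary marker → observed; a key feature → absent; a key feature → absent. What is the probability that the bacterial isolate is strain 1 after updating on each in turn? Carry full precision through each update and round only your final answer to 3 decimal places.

0.017

Each posterior becomes the prior for the next update.
After a secondary marker='observed': P(strain 1) = 0.15·0.6000 / (0.15·0.6000 + 0.6·0.4000) ≈ 0.2727
After a key feature='absent': P(strain 1) = 0.15·0.2727 / (0.15·0.2727 + 0.7·0.7273) ≈ 0.0744
After a key feature='absent': P(strain 1) = 0.15·0.0744 / (0.15·0.0744 + 0.7·0.9256) ≈ 0.0169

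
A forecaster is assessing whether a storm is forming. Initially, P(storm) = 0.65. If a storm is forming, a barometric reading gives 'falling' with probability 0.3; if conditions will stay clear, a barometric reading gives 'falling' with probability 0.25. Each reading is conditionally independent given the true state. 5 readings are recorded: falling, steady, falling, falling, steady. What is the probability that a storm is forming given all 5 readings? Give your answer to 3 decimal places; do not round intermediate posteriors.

After 'falling': P(storm) = 0.3·0.6500 / (0.3·0.6500 + 0.25·0.3500) ≈ 0.6903
After 'steady': P(storm) = 0.7·0.6903 / (0.7·0.6903 + 0.75·0.3097) ≈ 0.6753
After 'falling': P(storm) = 0.3·0.6753 / (0.3·0.6753 + 0.25·0.3247) ≈ 0.7140
After 'falling': P(storm) = 0.3·0.7140 / (0.3·0.7140 + 0.25·0.2860) ≈ 0.7497
After 'steady': P(storm) = 0.7·0.7497 / (0.7·0.7497 + 0.75·0.2503) ≈ 0.7365

0.737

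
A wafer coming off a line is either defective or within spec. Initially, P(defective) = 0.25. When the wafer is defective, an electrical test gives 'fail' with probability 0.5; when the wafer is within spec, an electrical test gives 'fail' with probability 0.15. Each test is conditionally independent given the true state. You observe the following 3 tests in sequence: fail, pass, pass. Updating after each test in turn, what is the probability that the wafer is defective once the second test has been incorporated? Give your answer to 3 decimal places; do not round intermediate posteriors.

Each posterior becomes the prior for the next update.
After 'fail': P(defective) = 0.5·0.2500 / (0.5·0.2500 + 0.15·0.7500) ≈ 0.5263
After 'pass': P(defective) = 0.5·0.5263 / (0.5·0.5263 + 0.85·0.4737) ≈ 0.3953

0.395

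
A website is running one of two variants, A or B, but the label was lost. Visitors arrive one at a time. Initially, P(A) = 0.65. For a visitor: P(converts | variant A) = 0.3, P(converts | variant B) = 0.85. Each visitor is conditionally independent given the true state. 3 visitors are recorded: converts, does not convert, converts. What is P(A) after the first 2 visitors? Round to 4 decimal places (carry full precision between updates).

0.7536

After 'converts': P(A) = 0.3·0.6500 / (0.3·0.6500 + 0.85·0.3500) ≈ 0.3959
After 'does not convert': P(A) = 0.7·0.3959 / (0.7·0.3959 + 0.15·0.6041) ≈ 0.7536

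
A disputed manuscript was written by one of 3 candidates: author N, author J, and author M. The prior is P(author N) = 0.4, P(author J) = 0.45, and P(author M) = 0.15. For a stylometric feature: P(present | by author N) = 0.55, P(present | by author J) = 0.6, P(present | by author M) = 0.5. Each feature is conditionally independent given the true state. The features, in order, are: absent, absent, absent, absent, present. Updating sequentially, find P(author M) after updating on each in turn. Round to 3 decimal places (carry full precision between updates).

0.227

Apply Bayes' rule sequentially, carrying P(author M) forward.
After 'absent': normaliser = 0.45·0.4000 + 0.4·0.4500 + 0.5·0.1500; P(author N) ≈ 0.4138, P(author J) ≈ 0.4138, P(author M) ≈ 0.1724
After 'absent': normaliser = 0.45·0.4138 + 0.4·0.4138 + 0.5·0.1724; P(author N) ≈ 0.4252, P(author J) ≈ 0.3780, P(author M) ≈ 0.1969
After 'absent': normaliser = 0.45·0.4252 + 0.4·0.3780 + 0.5·0.1969; P(author N) ≈ 0.4339, P(author J) ≈ 0.3429, P(author M) ≈ 0.2232
After 'absent': normaliser = 0.45·0.4339 + 0.4·0.3429 + 0.5·0.2232; P(author N) ≈ 0.4398, P(author J) ≈ 0.3089, P(author M) ≈ 0.2514
After 'present': normaliser = 0.55·0.4398 + 0.6·0.3089 + 0.5·0.2514; P(author N) ≈ 0.4375, P(author J) ≈ 0.3352, P(author M) ≈ 0.2273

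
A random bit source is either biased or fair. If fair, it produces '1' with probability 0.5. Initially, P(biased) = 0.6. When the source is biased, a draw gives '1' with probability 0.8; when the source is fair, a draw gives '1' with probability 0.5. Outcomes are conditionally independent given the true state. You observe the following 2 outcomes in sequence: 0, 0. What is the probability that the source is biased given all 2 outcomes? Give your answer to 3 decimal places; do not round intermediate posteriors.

After '0': P(biased) = 0.2·0.6000 / (0.2·0.6000 + 0.5·0.4000) ≈ 0.3750
After '0': P(biased) = 0.2·0.3750 / (0.2·0.3750 + 0.5·0.6250) ≈ 0.1935

0.194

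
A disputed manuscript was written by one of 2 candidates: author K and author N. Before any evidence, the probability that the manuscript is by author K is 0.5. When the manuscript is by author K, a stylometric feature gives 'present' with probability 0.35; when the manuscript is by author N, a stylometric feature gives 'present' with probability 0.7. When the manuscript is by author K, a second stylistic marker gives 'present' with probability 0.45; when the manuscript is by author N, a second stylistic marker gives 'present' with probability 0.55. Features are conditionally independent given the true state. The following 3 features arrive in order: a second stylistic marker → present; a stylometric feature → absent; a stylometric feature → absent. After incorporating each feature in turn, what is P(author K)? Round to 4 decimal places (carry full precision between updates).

0.7934

After a second stylistic marker='present': P(author K) = 0.45·0.5000 / (0.45·0.5000 + 0.55·0.5000) ≈ 0.4500
After a stylometric feature='absent': P(author K) = 0.65·0.4500 / (0.65·0.4500 + 0.3·0.5500) ≈ 0.6393
After a stylometric feature='absent': P(author K) = 0.65·0.6393 / (0.65·0.6393 + 0.3·0.3607) ≈ 0.7934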